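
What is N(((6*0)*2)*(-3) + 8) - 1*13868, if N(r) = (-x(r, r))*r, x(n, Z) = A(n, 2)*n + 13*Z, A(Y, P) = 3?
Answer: -14892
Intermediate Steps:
x(n, Z) = 3*n + 13*Z
N(r) = -16*r² (N(r) = (-(3*r + 13*r))*r = (-16*r)*r = -16*r²)
N(((6*0)*2)*(-3) + 8) - 1*13868 = -16*(((6*0)*2)*(-3) + 8)² - 1*13868 = -16*((0*2)*(-3) + 8)² - 13868 = -16*(0*(-3) + 8)² - 13868 = -16*(0 + 8)² - 13868 = -16*8² - 13868 = -16*64 - 13868 = -1024 - 13868 = -14892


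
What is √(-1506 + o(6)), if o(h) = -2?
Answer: 2*I*√377 ≈ 38.833*I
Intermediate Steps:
√(-1506 + o(6)) = √(-1506 - 2) = √(-1508) = 2*I*√377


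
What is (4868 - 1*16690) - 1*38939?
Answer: -50761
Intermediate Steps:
(4868 - 1*16690) - 1*38939 = (4868 - 16690) - 38939 = -11822 - 38939 = -50761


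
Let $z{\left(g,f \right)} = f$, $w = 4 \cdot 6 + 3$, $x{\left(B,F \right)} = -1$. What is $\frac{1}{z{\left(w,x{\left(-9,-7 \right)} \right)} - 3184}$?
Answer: $- \frac{1}{3185} \approx -0.00031397$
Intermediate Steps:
$w = 27$ ($w = 24 + 3 = 27$)
$\frac{1}{z{\left(w,x{\left(-9,-7 \right)} \right)} - 3184} = \frac{1}{-1 - 3184} = \frac{1}{-3185} = - \frac{1}{3185}$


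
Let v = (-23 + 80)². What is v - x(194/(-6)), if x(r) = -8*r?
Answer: 8971/3 ≈ 2990.3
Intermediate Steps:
v = 3249 (v = 57² = 3249)
v - x(194/(-6)) = 3249 - (-8)*194/(-6) = 3249 - (-8)*194*(-⅙) = 3249 - (-8)*(-97)/3 = 3249 - 1*776/3 = 3249 - 776/3 = 8971/3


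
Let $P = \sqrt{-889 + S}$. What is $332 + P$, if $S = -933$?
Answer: $332 + i \sqrt{1822} \approx 332.0 + 42.685 i$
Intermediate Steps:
$P = i \sqrt{1822}$ ($P = \sqrt{-889 - 933} = \sqrt{-1822} = i \sqrt{1822} \approx 42.685 i$)
$332 + P = 332 + i \sqrt{1822}$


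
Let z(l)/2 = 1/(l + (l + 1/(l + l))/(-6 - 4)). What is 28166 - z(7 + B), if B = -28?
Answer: 223554382/7937 ≈ 28166.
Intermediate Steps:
z(l) = 2/(-1/(20*l) + 9*l/10) (z(l) = 2/(l + (l + 1/(l + l))/(-6 - 4)) = 2/(l + (l + 1/(2*l))/(-10)) = 2/(l - (l + 1/(2*l))/10) = 2/(l + (-l/10 - 1/(20*l))) = 2/(-1/(20*l) + 9*l/10))
28166 - z(7 + B) = 28166 - 40*(7 - 28)/(-1 + 18*(7 - 28)²) = 28166 - 40*(-21)/(-1 + 18*(-21)²) = 28166 - 40*(-21)/(-1 + 18*441) = 28166 - 40*(-21)/(-1 + 7938) = 28166 - 40*(-21)/7937 = 28166 - 1*(-840/7937) = 28166 + 840/7937 = 223554382/7937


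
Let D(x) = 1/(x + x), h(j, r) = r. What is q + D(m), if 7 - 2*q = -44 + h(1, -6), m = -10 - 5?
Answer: 427/15 ≈ 28.467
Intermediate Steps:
m = -15
D(x) = 1/(2*x)
q = 57/2 (q = 7/2 - (-44 - 6)/2 = 7/2 - 1/2*(-50) = 7/2 + 25 = 57/2 ≈ 28.500)
q + D(m) = 57/2 + (1/2)/(-15) = 57/2 + (1/2)*(-1/15) = 57/2 - 1/30 = 427/15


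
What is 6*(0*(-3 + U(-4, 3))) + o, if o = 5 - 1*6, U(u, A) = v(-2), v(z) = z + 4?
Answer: -1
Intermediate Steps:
v(z) = 4 + z
U(u, A) = 2 (U(u, A) = 4 - 2 = 2)
o = -1 (o = 5 - 6 = -1)
6*(0*(-3 + U(-4, 3))) + o = 6*(0*(-3 + 2)) - 1 = 6*(0*(-1)) - 1 = 6*0 - 1 = 0 - 1 = -1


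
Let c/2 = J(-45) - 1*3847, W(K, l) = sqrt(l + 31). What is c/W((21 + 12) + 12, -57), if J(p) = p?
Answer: 3892*I*sqrt(26)/13 ≈ 1526.6*I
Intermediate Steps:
W(K, l) = sqrt(31 + l)
c = -7784 (c = 2*(-45 - 1*3847) = 2*(-45 - 3847) = 2*(-3892) = -7784)
c/W((21 + 12) + 12, -57) = -7784/sqrt(31 - 57) = -7784*(-I*sqrt(26)/26) = -(-3892)*I*sqrt(26)/13 = 3892*I*sqrt(26)/13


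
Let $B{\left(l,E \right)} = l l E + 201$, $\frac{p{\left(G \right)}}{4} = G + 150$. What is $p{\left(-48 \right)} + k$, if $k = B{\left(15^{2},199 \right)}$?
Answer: $10074984$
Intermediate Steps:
$p{\left(G \right)} = 600 + 4 G$ ($p{\left(G \right)} = 4 \left(G + 150\right) = 4 \left(150 + G\right) = 600 + 4 G$)
$B{\left(l,E \right)} = 201 + E l^{2}$ ($B{\left(l,E \right)} = l^{2} E + 201 = E l^{2} + 201 = 201 + E l^{2}$)
$k = 10074576$ ($k = 201 + 199 \left(15^{2}\right)^{2} = 201 + 199 \cdot 225^{2} = 201 + 199 \cdot 50625 = 201 + 10074375 = 10074576$)
$p{\left(-48 \right)} + k = \left(600 + 4 \left(-48\right)\right) + 10074576 = \left(600 - 192\right) + 10074576 = 408 + 10074576 = 10074984$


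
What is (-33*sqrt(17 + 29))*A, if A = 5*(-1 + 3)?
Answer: -330*sqrt(46) ≈ -2238.2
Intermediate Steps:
A = 10 (A = 5*2 = 10)
(-33*sqrt(17 + 29))*A = -33*sqrt(17 + 29)*10 = -33*sqrt(46)*10 = -330*sqrt(46)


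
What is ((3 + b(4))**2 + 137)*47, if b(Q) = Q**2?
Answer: 23406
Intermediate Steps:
((3 + b(4))**2 + 137)*47 = ((3 + 4**2)**2 + 137)*47 = ((3 + 16)**2 + 137)*47 = (19**2 + 137)*47 = (361 + 137)*47 = 498*47 = 23406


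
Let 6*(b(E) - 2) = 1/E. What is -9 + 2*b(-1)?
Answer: -16/3 ≈ -5.3333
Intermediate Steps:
b(E) = 2 + 1/(6*E)
-9 + 2*b(-1) = -9 + 2*(2 + (1/6)/(-1)) = -9 + 2*(2 + (1/6)*(-1)) = -9 + 2*(2 - 1/6) = -9 + 2*(11/6) = -9 + 11/3 = -16/3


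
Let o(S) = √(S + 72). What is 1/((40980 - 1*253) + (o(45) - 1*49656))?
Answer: -8929/79726924 - 3*√13/79726924 ≈ -0.00011213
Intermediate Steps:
o(S) = √(72 + S)
1/((40980 - 1*253) + (o(45) - 1*49656)) = 1/((40980 - 1*253) + (√(72 + 45) - 1*49656)) = 1/((40980 - 253) + (√117 - 49656)) = 1/(40727 + (3*√13 - 49656)) = 1/(40727 + (-49656 + 3*√13)) = 1/(-8929 + 3*√13)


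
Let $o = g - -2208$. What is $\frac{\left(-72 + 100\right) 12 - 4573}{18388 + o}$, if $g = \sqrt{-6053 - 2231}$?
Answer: $- \frac{1148227}{5581625} + \frac{223 i \sqrt{2071}}{11163250} \approx -0.20572 + 0.00090908 i$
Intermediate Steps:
$g = 2 i \sqrt{2071}$ ($g = \sqrt{-8284} = 2 i \sqrt{2071} \approx 91.016 i$)
$o = 2208 + 2 i \sqrt{2071}$ ($o = 2 i \sqrt{2071} - -2208 = 2 i \sqrt{2071} + 2208 = 2208 + 2 i \sqrt{2071} \approx 2208.0 + 91.016 i$)
$\frac{\left(-72 + 100\right) 12 - 4573}{18388 + o} = \frac{\left(-72 + 100\right) 12 - 4573}{18388 + \left(2208 + 2 i \sqrt{2071}\right)} = \frac{28 \cdot 12 - 4573}{20596 + 2 i \sqrt{2071}} = \frac{336 - 4573}{20596 + 2 i \sqrt{2071}} = - \frac{4237}{20596 + 2 i \sqrt{2071}}$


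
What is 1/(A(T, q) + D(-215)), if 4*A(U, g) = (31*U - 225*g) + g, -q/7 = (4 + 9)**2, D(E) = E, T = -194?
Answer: 2/129059 ≈ 1.5497e-5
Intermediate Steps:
q = -1183 (q = -7*(4 + 9)**2 = -7*13**2 = -7*169 = -1183)
A(U, g) = -56*g + 31*U/4 (A(U, g) = ((31*U - 225*g) + g)/4 = ((-225*g + 31*U) + g)/4 = (-224*g + 31*U)/4 = -56*g + 31*U/4)
1/(A(T, q) + D(-215)) = 1/((-56*(-1183) + (31/4)*(-194)) - 215) = 1/((66248 - 3007/2) - 215) = 1/(129489/2 - 215) = 1/(129059/2) = 2/129059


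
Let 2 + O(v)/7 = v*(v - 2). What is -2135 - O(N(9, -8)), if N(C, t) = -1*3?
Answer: -2226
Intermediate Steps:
N(C, t) = -3
O(v) = -14 + 7*v*(-2 + v) (O(v) = -14 + 7*(v*(v - 2)) = -14 + 7*(v*(-2 + v)) = -14 + 7*v*(-2 + v))
-2135 - O(N(9, -8)) = -2135 - (-14 - 14*(-3) + 7*(-3)**2) = -2135 - (-14 + 42 + 7*9) = -2135 - (-14 + 42 + 63) = -2135 - 1*91 = -2135 - 91 = -2226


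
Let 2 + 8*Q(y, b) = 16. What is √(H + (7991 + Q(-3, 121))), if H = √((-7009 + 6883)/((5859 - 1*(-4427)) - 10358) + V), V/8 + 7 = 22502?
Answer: √(31971 + 18*√8887)/2 ≈ 91.744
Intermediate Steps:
Q(y, b) = 7/4 (Q(y, b) = -¼ + (⅛)*16 = -¼ + 2 = 7/4)
V = 179960 (V = -56 + 8*22502 = -56 + 180016 = 179960)
H = 9*√8887/2 (H = √((-7009 + 6883)/((5859 - 1*(-4427)) - 10358) + 179960) = √(-126/((5859 + 4427) - 10358) + 179960) = √(-126/(10286 - 10358) + 179960) = √(-126/(-72) + 179960) = √(-126*(-1/72) + 179960) = √(7/4 + 179960) = √(719847/4) = 9*√8887/2 ≈ 424.22)
√(H + (7991 + Q(-3, 121))) = √(9*√8887/2 + (7991 + 7/4)) = √(9*√8887/2 + 31971/4) = √(31971/4 + 9*√8887/2)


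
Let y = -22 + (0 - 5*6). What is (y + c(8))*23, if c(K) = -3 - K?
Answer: -1449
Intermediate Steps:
y = -52 (y = -22 + (0 - 30) = -22 - 30 = -52)
(y + c(8))*23 = (-52 + (-3 - 1*8))*23 = (-52 + (-3 - 8))*23 = (-52 - 11)*23 = -63*23 = -1449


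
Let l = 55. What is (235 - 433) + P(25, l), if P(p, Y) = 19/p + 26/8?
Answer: -19399/100 ≈ -193.99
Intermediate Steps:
P(p, Y) = 13/4 + 19/p (P(p, Y) = 19/p + 26*(1/8) = 19/p + 13/4 = 13/4 + 19/p)
(235 - 433) + P(25, l) = (235 - 433) + (13/4 + 19/25) = -198 + (13/4 + 19*(1/25)) = -198 + (13/4 + 19/25) = -198 + 401/100 = -19399/100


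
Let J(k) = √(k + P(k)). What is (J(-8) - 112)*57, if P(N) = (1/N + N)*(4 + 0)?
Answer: -6384 + 513*I*√2/2 ≈ -6384.0 + 362.75*I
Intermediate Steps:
P(N) = 4*N + 4/N (P(N) = (N + 1/N)*4 = 4*N + 4/N)
J(k) = √(4/k + 5*k) (J(k) = √(k + (4*k + 4/k)) = √(4/k + 5*k))
(J(-8) - 112)*57 = (√(4/(-8) + 5*(-8)) - 112)*57 = (√(4*(-⅛) - 40) - 112)*57 = (√(-½ - 40) - 112)*57 = (√(-81/2) - 112)*57 = (9*I*√2/2 - 112)*57 = (-112 + 9*I*√2/2)*57 = -6384 + 513*I*√2/2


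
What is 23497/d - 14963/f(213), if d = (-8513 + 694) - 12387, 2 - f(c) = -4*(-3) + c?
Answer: 297102547/4505938 ≈ 65.936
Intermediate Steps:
f(c) = -10 - c (f(c) = 2 - (-4*(-3) + c) = 2 - (12 + c) = 2 + (-12 - c) = -10 - c)
d = -20206 (d = -7819 - 12387 = -20206)
23497/d - 14963/f(213) = 23497/(-20206) - 14963/(-10 - 1*213) = 23497*(-1/20206) - 14963/(-10 - 213) = -23497/20206 - 14963/(-223) = -23497/20206 - 14963*(-1/223) = -23497/20206 + 14963/223 = 297102547/4505938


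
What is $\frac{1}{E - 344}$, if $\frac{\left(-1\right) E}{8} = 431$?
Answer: $- \frac{1}{3792} \approx -0.00026371$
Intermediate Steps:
$E = -3448$ ($E = \left(-8\right) 431 = -3448$)
$\frac{1}{E - 344} = \frac{1}{-3448 - 344} = \frac{1}{-3792} = - \frac{1}{3792}$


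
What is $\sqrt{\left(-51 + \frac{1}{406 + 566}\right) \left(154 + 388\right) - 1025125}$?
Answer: $\frac{i \sqrt{3069866946}}{54} \approx 1026.0 i$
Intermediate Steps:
$\sqrt{\left(-51 + \frac{1}{406 + 566}\right) \left(154 + 388\right) - 1025125} = \sqrt{\left(-51 + \frac{1}{972}\right) 542 - 1025125} = \sqrt{\left(- \frac{49571}{972}\right) 542 - 1025125} = \sqrt{- \frac{13433741}{486} - 1025125} = \sqrt{- \frac{511644491}{486}} = \frac{i \sqrt{3069866946}}{54}$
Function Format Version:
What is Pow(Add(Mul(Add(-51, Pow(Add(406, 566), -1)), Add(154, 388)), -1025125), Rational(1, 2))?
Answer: Mul(Rational(1, 54), I, Pow(3069866946, Rational(1, 2))) ≈ Mul(1026.0, I)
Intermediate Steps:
Pow(Add(Mul(Add(-51, Pow(Add(406, 566), -1)), Add(154, 388)), -1025125), Rational(1, 2)) = Pow(Add(Mul(Add(-51, Pow(972, -1)), 542), -1025125), Rational(1, 2)) = Pow(Add(Mul(Add(-51, Rational(1, 972)), 542), -1025125), Rational(1, 2)) = Pow(Add(Mul(Rational(-49571, 972), 542), -1025125), Rational(1, 2)) = Pow(Add(Rational(-13433741, 486), -1025125), Rational(1, 2)) = Pow(Rational(-511644491, 486), Rational(1, 2)) = Mul(Rational(1, 54), I, Pow(3069866946, Rational(1, 2)))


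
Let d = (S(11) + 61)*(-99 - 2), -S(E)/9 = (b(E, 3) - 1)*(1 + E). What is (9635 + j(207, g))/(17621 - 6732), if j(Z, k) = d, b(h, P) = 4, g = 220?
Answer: 36198/10889 ≈ 3.3243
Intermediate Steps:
S(E) = -27 - 27*E (S(E) = -9*(4 - 1)*(1 + E) = -27*(1 + E) = -9*(3 + 3*E) = -27 - 27*E)
d = 26563 (d = ((-27 - 27*11) + 61)*(-99 - 2) = ((-27 - 297) + 61)*(-101) = (-324 + 61)*(-101) = -263*(-101) = 26563)
j(Z, k) = 26563
(9635 + j(207, g))/(17621 - 6732) = (9635 + 26563)/(17621 - 6732) = 36198/10889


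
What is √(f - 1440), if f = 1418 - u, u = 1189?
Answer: I*√1211 ≈ 34.799*I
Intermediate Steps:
f = 229 (f = 1418 - 1*1189 = 1418 - 1189 = 229)
√(f - 1440) = √(229 - 1440) = √(-1211) = I*√1211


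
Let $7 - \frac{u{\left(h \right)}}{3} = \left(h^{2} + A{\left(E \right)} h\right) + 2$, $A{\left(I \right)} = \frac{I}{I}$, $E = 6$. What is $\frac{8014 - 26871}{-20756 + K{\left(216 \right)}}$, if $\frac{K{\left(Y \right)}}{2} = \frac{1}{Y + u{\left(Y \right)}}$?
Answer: $\frac{2647239945}{2913831062} \approx 0.90851$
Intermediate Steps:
$A{\left(I \right)} = 1$
$u{\left(h \right)} = 15 - 3 h - 3 h^{2}$ ($u{\left(h \right)} = 21 - 3 \left(\left(h^{2} + 1 h\right) + 2\right) = 21 - 3 \left(\left(h^{2} + h\right) + 2\right) = 21 - 3 \left(\left(h + h^{2}\right) + 2\right) = 21 - 3 \left(2 + h + h^{2}\right) = 21 - \left(6 + 3 h + 3 h^{2}\right) = 15 - 3 h - 3 h^{2}$)
$K{\left(Y \right)} = \frac{2}{15 - 3 Y^{2} - 2 Y}$ ($K{\left(Y \right)} = \frac{2}{Y - \left(-15 + 3 Y + 3 Y^{2}\right)} = \frac{2}{15 - 3 Y^{2} - 2 Y}$)
$\frac{8014 - 26871}{-20756 + K{\left(216 \right)}} = \frac{8014 - 26871}{-20756 - \frac{2}{-15 + 2 \cdot 216 + 3 \cdot 216^{2}}} = - \frac{18857}{-20756 - \frac{2}{-15 + 432 + 3 \cdot 46656}} = - \frac{18857}{-20756 - \frac{2}{-15 + 432 + 139968}} = - \frac{18857}{-20756 - \frac{2}{140385}} = - \frac{18857}{- \frac{2913831062}{140385}} = \left(-18857\right) \left(- \frac{140385}{2913831062}\right) = \frac{2647239945}{2913831062}$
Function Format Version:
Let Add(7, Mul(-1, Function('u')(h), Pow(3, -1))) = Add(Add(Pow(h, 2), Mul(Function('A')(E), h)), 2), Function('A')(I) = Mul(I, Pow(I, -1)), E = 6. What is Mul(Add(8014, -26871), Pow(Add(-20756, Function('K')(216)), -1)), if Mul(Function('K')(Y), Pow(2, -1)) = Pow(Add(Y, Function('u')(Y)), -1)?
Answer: Rational(2647239945, 2913831062) ≈ 0.90851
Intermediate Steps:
Function('A')(I) = 1
Function('u')(h) = Add(15, Mul(-3, h), Mul(-3, Pow(h, 2))) (Function('u')(h) = Add(21, Mul(-3, Add(Add(Pow(h, 2), Mul(1, h)), 2))) = Add(21, Mul(-3, Add(Add(Pow(h, 2), h), 2))) = Add(21, Mul(-3, Add(Add(h, Pow(h, 2)), 2))) = Add(21, Mul(-3, Add(2, h, Pow(h, 2)))) = Add(21, Add(-6, Mul(-3, h), Mul(-3, Pow(h, 2)))) = Add(15, Mul(-3, h), Mul(-3, Pow(h, 2))))
Function('K')(Y) = Mul(2, Pow(Add(15, Mul(-3, Pow(Y, 2)), Mul(-2, Y)), -1)) (Function('K')(Y) = Mul(2, Pow(Add(Y, Add(15, Mul(-3, Y), Mul(-3, Pow(Y, 2)))), -1)) = Mul(2, Pow(Add(15, Mul(-3, Pow(Y, 2)), Mul(-2, Y)), -1)))
Mul(Add(8014, -26871), Pow(Add(-20756, Function('K')(216)), -1)) = Mul(Add(8014, -26871), Pow(Add(-20756, Mul(-2, Pow(Add(-15, Mul(2, 216), Mul(3, Pow(216, 2))), -1))), -1)) = Mul(-18857, Pow(Add(-20756, Mul(-2, Pow(Add(-15, 432, Mul(3, 46656)), -1))), -1)) = Mul(-18857, Pow(Add(-20756, Mul(-2, Pow(Add(-15, 432, 139968), -1))), -1)) = Mul(-18857, Pow(Add(-20756, Mul(-2, Pow(140385, -1))), -1)) = Mul(-18857, Pow(Add(-20756, Mul(-2, Rational(1, 140385))), -1)) = Mul(-18857, Pow(Add(-20756, Rational(-2, 140385)), -1)) = Mul(-18857, Pow(Rational(-2913831062, 140385), -1)) = Mul(-18857, Rational(-140385, 2913831062)) = Rational(2647239945, 2913831062)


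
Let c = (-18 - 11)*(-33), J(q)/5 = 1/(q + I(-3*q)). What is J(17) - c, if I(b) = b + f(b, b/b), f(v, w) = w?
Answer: -31586/33 ≈ -957.15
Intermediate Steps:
I(b) = 1 + b (I(b) = b + b/b = b + 1 = 1 + b)
J(q) = 5/(1 - 2*q) (J(q) = 5/(q + (1 - 3*q)) = 5/(1 - 2*q))
c = 957 (c = -29*(-33) = 957)
J(17) - c = -5/(-1 + 2*17) - 1*957 = -5/(-1 + 34) - 957 = -5/33 - 957 = -31586/33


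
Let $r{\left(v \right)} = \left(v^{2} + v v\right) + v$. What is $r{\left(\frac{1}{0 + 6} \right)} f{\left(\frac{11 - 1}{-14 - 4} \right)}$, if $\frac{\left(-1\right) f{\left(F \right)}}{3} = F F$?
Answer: $- \frac{50}{243} \approx -0.20576$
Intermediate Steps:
$f{\left(F \right)} = - 3 F^{2}$ ($f{\left(F \right)} = - 3 F F = - 3 F^{2}$)
$r{\left(v \right)} = v + 2 v^{2}$ ($r{\left(v \right)} = \left(v^{2} + v^{2}\right) + v = 2 v^{2} + v = v + 2 v^{2}$)
$r{\left(\frac{1}{0 + 6} \right)} f{\left(\frac{11 - 1}{-14 - 4} \right)} = \frac{1 + \frac{2}{0 + 6}}{0 + 6} \left(- 3 \left(\frac{11 - 1}{-14 - 4}\right)^{2}\right) = \frac{1 + \frac{2}{6}}{6} \left(- 3 \left(\frac{10}{-18}\right)^{2}\right) = \frac{1 + 2 \cdot \frac{1}{6}}{6} \left(- 3 \left(10 \left(- \frac{1}{18}\right)\right)^{2}\right) = \frac{1 + \frac{1}{3}}{6} \left(- 3 \left(- \frac{5}{9}\right)^{2}\right) = \frac{1}{6} \cdot \frac{4}{3} \left(\left(-3\right) \frac{25}{81}\right) = \frac{2}{9} \left(- \frac{25}{27}\right) = - \frac{50}{243}$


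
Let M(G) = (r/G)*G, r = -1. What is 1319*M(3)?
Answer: -1319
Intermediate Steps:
M(G) = -1 (M(G) = (-1/G)*G = -1)
1319*M(3) = 1319*(-1) = -1319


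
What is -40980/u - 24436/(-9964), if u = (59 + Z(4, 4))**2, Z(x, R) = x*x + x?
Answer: -63954911/15546331 ≈ -4.1138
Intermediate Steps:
Z(x, R) = x + x**2 (Z(x, R) = x**2 + x = x + x**2)
u = 6241 (u = (59 + 4*(1 + 4))**2 = (59 + 4*5)**2 = (59 + 20)**2 = 79**2 = 6241)
-40980/u - 24436/(-9964) = -40980/6241 - 24436/(-9964) = -40980*1/6241 - 24436*(-1/9964) = -40980/6241 + 6109/2491 = -63954911/15546331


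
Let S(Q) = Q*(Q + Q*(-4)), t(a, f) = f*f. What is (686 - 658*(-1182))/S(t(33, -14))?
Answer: -55603/8232 ≈ -6.7545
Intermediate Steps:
t(a, f) = f²
S(Q) = -3*Q² (S(Q) = Q*(Q - 4*Q) = Q*(-3*Q) = -3*Q²)
(686 - 658*(-1182))/S(t(33, -14)) = (686 - 658*(-1182))/((-3*((-14)²)²)) = (686 + 777756)/((-3*196²)) = 778442/((-3*38416)) = 778442/(-115248) = 778442*(-1/115248) = -55603/8232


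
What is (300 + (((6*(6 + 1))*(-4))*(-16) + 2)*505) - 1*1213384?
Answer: 145366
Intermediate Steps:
(300 + (((6*(6 + 1))*(-4))*(-16) + 2)*505) - 1*1213384 = (300 + (((6*7)*(-4))*(-16) + 2)*505) - 1213384 = (300 + ((42*(-4))*(-16) + 2)*505) - 1213384 = (300 + (-168*(-16) + 2)*505) - 1213384 = (300 + (2688 + 2)*505) - 1213384 = (300 + 2690*505) - 1213384 = (300 + 1358450) - 1213384 = 1358750 - 1213384 = 145366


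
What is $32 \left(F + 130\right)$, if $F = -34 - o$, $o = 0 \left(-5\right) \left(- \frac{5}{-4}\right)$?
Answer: $3072$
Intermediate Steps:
$o = 0$ ($o = 0 \left(\left(-5\right) \left(- \frac{1}{4}\right)\right) = 0 \cdot \frac{5}{4} = 0$)
$F = -34$ ($F = -34 - 0 = -34 + 0 = -34$)
$32 \left(F + 130\right) = 32 \left(-34 + 130\right) = 32 \cdot 96 = 3072$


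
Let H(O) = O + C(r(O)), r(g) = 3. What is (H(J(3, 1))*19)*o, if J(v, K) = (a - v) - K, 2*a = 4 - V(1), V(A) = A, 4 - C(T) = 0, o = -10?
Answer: -285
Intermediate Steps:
C(T) = 4 (C(T) = 4 - 1*0 = 4 + 0 = 4)
a = 3/2 (a = (4 - 1*1)/2 = (4 - 1)/2 = (½)*3 = 3/2 ≈ 1.5000)
J(v, K) = 3/2 - K - v (J(v, K) = (3/2 - v) - K = 3/2 - K - v)
H(O) = 4 + O (H(O) = O + 4 = 4 + O)
(H(J(3, 1))*19)*o = ((4 + (3/2 - 1*1 - 1*3))*19)*(-10) = ((4 + (3/2 - 1 - 3))*19)*(-10) = ((4 - 5/2)*19)*(-10) = ((3/2)*19)*(-10) = (57/2)*(-10) = -285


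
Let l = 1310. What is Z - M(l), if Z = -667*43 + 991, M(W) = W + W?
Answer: -30310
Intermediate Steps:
M(W) = 2*W
Z = -27690 (Z = -28681 + 991 = -27690)
Z - M(l) = -27690 - 2*1310 = -27690 - 1*2620 = -27690 - 2620 = -30310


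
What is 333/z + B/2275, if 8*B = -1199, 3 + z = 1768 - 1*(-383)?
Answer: 290429/3257800 ≈ 0.089149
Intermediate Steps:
z = 2148 (z = -3 + (1768 - 1*(-383)) = -3 + (1768 + 383) = -3 + 2151 = 2148)
B = -1199/8 (B = (⅛)*(-1199) = -1199/8 ≈ -149.88)
333/z + B/2275 = 333/2148 - 1199/8/2275 = 333*(1/2148) - 1199/8*1/2275 = 111/716 - 1199/18200 = 290429/3257800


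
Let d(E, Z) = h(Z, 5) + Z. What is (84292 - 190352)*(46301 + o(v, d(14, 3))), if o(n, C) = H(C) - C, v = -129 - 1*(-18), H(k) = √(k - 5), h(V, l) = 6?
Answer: -4909941640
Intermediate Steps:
H(k) = √(-5 + k)
d(E, Z) = 6 + Z
v = -111 (v = -129 + 18 = -111)
o(n, C) = √(-5 + C) - C
(84292 - 190352)*(46301 + o(v, d(14, 3))) = (84292 - 190352)*(46301 + (√(-5 + (6 + 3)) - (6 + 3))) = -106060*(46301 + (√(-5 + 9) - 1*9)) = -106060*(46301 + (√4 - 9)) = -106060*(46301 + (2 - 9)) = -106060*(46301 - 7) = -106060*46294 = -4909941640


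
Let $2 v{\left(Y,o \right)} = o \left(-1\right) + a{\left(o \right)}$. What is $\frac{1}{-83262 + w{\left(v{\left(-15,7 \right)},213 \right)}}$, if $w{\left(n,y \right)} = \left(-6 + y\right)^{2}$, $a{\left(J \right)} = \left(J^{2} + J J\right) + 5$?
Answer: $- \frac{1}{40413} \approx -2.4745 \cdot 10^{-5}$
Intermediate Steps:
$a{\left(J \right)} = 5 + 2 J^{2}$ ($a{\left(J \right)} = \left(J^{2} + J^{2}\right) + 5 = 2 J^{2} + 5 = 5 + 2 J^{2}$)
$v{\left(Y,o \right)} = \frac{5}{2} + o^{2} - \frac{o}{2}$ ($v{\left(Y,o \right)} = \frac{o \left(-1\right) + \left(5 + 2 o^{2}\right)}{2} = \frac{- o + \left(5 + 2 o^{2}\right)}{2} = \frac{5 - o + 2 o^{2}}{2} = \frac{5}{2} + o^{2} - \frac{o}{2}$)
$\frac{1}{-83262 + w{\left(v{\left(-15,7 \right)},213 \right)}} = \frac{1}{-83262 + \left(-6 + 213\right)^{2}} = \frac{1}{-83262 + 207^{2}} = \frac{1}{-83262 + 42849} = \frac{1}{-40413} = - \frac{1}{40413}$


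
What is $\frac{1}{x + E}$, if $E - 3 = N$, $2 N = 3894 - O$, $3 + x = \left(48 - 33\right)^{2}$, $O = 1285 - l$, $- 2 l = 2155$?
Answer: $\frac{4}{3963} \approx 0.0010093$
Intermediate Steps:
$l = - \frac{2155}{2}$ ($l = \left(- \frac{1}{2}\right) 2155 = - \frac{2155}{2} \approx -1077.5$)
$O = \frac{4725}{2}$ ($O = 1285 - - \frac{2155}{2} = 1285 + \frac{2155}{2} = \frac{4725}{2} \approx 2362.5$)
$x = 222$ ($x = -3 + \left(48 - 33\right)^{2} = -3 + 15^{2} = -3 + 225 = 222$)
$N = \frac{3063}{4}$ ($N = \frac{3894 - \frac{4725}{2}}{2} = \frac{1}{2} \cdot \frac{3063}{2} = \frac{3063}{4} \approx 765.75$)
$E = \frac{3075}{4}$ ($E = 3 + \frac{3063}{4} = \frac{3075}{4} \approx 768.75$)
$\frac{1}{x + E} = \frac{1}{222 + \frac{3075}{4}} = \frac{1}{\frac{3963}{4}} = \frac{4}{3963}$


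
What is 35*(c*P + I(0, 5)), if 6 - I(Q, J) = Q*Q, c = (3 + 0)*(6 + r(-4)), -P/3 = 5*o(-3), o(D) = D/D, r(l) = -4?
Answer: -2940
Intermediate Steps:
o(D) = 1
P = -15 ≈ -15.000
c = 6 (c = (3 + 0)*(6 - 4) = 3*2 = 6)
I(Q, J) = 6 - Q**2 (I(Q, J) = 6 - Q*Q = 6 - Q**2)
35*(c*P + I(0, 5)) = 35*(6*(-15) + (6 - 1*0**2)) = 35*(-90 + (6 - 1*0)) = 35*(-90 + (6 + 0)) = 35*(-90 + 6) = 35*(-84) = -2940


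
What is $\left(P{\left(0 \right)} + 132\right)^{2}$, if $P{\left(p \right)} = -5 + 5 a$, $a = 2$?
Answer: $18769$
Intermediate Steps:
$P{\left(p \right)} = 5$ ($P{\left(p \right)} = -5 + 5 \cdot 2 = -5 + 10 = 5$)
$\left(P{\left(0 \right)} + 132\right)^{2} = \left(5 + 132\right)^{2} = 137^{2} = 18769$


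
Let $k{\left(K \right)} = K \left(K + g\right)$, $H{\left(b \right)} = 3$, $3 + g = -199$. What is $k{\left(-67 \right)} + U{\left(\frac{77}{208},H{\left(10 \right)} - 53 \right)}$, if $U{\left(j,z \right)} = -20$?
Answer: $18003$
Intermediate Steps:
$g = -202$ ($g = -3 - 199 = -202$)
$k{\left(K \right)} = K \left(-202 + K\right)$ ($k{\left(K \right)} = K \left(K - 202\right) = K \left(-202 + K\right)$)
$k{\left(-67 \right)} + U{\left(\frac{77}{208},H{\left(10 \right)} - 53 \right)} = - 67 \left(-202 - 67\right) - 20 = \left(-67\right) \left(-269\right) - 20 = 18023 - 20 = 18003$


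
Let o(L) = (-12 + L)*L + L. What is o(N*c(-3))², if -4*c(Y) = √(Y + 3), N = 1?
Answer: 0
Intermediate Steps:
c(Y) = -√(3 + Y)/4 (c(Y) = -√(Y + 3)/4 = -√(3 + Y)/4)
o(L) = L + L*(-12 + L) (o(L) = L*(-12 + L) + L = L + L*(-12 + L))
o(N*c(-3))² = ((1*(-√(3 - 3)/4))*(-11 + 1*(-√(3 - 3)/4)))² = ((1*(-√0/4))*(-11 + 1*(-√0/4)))² = ((1*(-¼*0))*(-11 + 1*(-¼*0)))² = ((1*0)*(-11 + 1*0))² = (0*(-11 + 0))² = (0*(-11))² = 0² = 0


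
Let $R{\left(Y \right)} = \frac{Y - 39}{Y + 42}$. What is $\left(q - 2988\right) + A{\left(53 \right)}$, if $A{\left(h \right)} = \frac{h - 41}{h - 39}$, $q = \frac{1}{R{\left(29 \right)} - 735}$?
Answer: $- \frac{1091397947}{365365} \approx -2987.1$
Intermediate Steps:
$R{\left(Y \right)} = \frac{-39 + Y}{42 + Y}$
$q = - \frac{71}{52195}$ ($q = \frac{1}{\frac{-39 + 29}{42 + 29} - 735} = \frac{1}{\frac{1}{71} \left(-10\right) - 735} = \frac{1}{- \frac{10}{71} - 735} = \frac{1}{- \frac{52195}{71}} = - \frac{71}{52195} \approx -0.0013603$)
$A{\left(h \right)} = \frac{-41 + h}{-39 + h}$
$\left(q - 2988\right) + A{\left(53 \right)} = \left(- \frac{71}{52195} - 2988\right) + \frac{-41 + 53}{-39 + 53} = - \frac{155958731}{52195} + \frac{1}{14} \cdot 12 = - \frac{155958731}{52195} + \frac{6}{7} = - \frac{1091397947}{365365}$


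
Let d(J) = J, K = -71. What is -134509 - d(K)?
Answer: -134438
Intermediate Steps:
-134509 - d(K) = -134509 - 1*(-71) = -134509 + 71 = -134438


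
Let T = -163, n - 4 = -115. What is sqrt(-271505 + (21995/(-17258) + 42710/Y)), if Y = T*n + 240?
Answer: 5*I*sqrt(120792962345685981834)/105463638 ≈ 521.06*I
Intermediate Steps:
n = -111 (n = 4 - 115 = -111)
Y = 18333 (Y = -163*(-111) + 240 = 18093 + 240 = 18333)
sqrt(-271505 + (21995/(-17258) + 42710/Y)) = sqrt(-271505 + (21995/(-17258) + 42710/18333)) = sqrt(-271505 + (21995*(-1/17258) + 42710*(1/18333))) = sqrt(-271505 + (-21995/17258 + 42710/18333)) = sqrt(-271505 + 333854845/316390914) = sqrt(-85901381250725/316390914) = 5*I*sqrt(120792962345685981834)/105463638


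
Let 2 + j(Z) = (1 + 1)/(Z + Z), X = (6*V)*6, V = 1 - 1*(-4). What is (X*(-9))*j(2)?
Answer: 2430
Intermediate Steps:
V = 5 (V = 1 + 4 = 5)
X = 180 (X = (6*5)*6 = 30*6 = 180)
j(Z) = -2 + 1/Z (j(Z) = -2 + (1 + 1)/(Z + Z) = -2 + 2/((2*Z)) = -2 + 2*(1/(2*Z)) = -2 + 1/Z)
(X*(-9))*j(2) = (180*(-9))*(-2 + 1/2) = -1620*(-2 + ½) = -1620*(-3/2) = 2430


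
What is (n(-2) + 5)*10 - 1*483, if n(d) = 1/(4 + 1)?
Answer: -431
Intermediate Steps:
n(d) = 1/5
(n(-2) + 5)*10 - 1*483 = (1/5 + 5)*10 - 1*483 = (26/5)*10 - 483 = 52 - 483 = -431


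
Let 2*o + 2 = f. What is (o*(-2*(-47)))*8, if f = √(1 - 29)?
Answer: -752 + 752*I*√7 ≈ -752.0 + 1989.6*I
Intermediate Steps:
f = 2*I*√7 (f = √(-28) = 2*I*√7 ≈ 5.2915*I)
o = -1 + I*√7 (o = -1 + (2*I*√7)/2 = -1 + I*√7 ≈ -1.0 + 2.6458*I)
(o*(-2*(-47)))*8 = ((-1 + I*√7)*(-2*(-47)))*8 = ((-1 + I*√7)*94)*8 = (-94 + 94*I*√7)*8 = -752 + 752*I*√7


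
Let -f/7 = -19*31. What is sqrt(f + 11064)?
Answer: sqrt(15187) ≈ 123.24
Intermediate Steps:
f = 4123 (f = -(-133)*31 = -7*(-589) = 4123)
sqrt(f + 11064) = sqrt(4123 + 11064) = sqrt(15187)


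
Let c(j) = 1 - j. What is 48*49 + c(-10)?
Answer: 2363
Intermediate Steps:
48*49 + c(-10) = 48*49 + (1 - 1*(-10)) = 2352 + (1 + 10) = 2352 + 11 = 2363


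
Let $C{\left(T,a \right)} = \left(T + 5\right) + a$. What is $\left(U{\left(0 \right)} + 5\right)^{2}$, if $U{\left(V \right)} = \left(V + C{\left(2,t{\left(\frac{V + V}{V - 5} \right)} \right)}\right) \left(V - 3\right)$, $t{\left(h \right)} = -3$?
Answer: $49$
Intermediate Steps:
$C{\left(T,a \right)} = 5 + T + a$ ($C{\left(T,a \right)} = \left(5 + T\right) + a = 5 + T + a$)
$U{\left(V \right)} = \left(-3 + V\right) \left(4 + V\right)$ ($U{\left(V \right)} = \left(V + \left(5 + 2 - 3\right)\right) \left(V - 3\right) = \left(V + 4\right) \left(-3 + V\right) = \left(4 + V\right) \left(-3 + V\right) = \left(-3 + V\right) \left(4 + V\right)$)
$\left(U{\left(0 \right)} + 5\right)^{2} = \left(\left(-12 + 0 + 0^{2}\right) + 5\right)^{2} = \left(\left(-12 + 0 + 0\right) + 5\right)^{2} = \left(-12 + 5\right)^{2} = \left(-7\right)^{2} = 49$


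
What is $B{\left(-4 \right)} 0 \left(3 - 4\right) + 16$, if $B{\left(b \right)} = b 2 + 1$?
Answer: $16$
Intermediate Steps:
$B{\left(b \right)} = 1 + 2 b$ ($B{\left(b \right)} = 2 b + 1 = 1 + 2 b$)
$B{\left(-4 \right)} 0 \left(3 - 4\right) + 16 = \left(1 + 2 \left(-4\right)\right) 0 \left(3 - 4\right) + 16 = \left(1 - 8\right) 0 \left(-1\right) + 16 = \left(-7\right) 0 + 16 = 0 + 16 = 16$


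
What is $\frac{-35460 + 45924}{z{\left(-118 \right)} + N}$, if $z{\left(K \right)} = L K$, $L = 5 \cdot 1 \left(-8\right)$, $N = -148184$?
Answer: $- \frac{1308}{17933} \approx -0.072938$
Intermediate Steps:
$L = -40$ ($L = 5 \left(-8\right) = -40$)
$z{\left(K \right)} = - 40 K$
$\frac{-35460 + 45924}{z{\left(-118 \right)} + N} = \frac{-35460 + 45924}{\left(-40\right) \left(-118\right) - 148184} = \frac{10464}{4720 - 148184} = \frac{10464}{-143464} = 10464 \left(- \frac{1}{143464}\right) = - \frac{1308}{17933}$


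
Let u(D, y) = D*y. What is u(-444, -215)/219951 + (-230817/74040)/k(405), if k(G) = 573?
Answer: 148115349379/345607539960 ≈ 0.42857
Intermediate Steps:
u(-444, -215)/219951 + (-230817/74040)/k(405) = -444*(-215)/219951 - 230817/74040/573 = 95460*(1/219951) - 230817*1/74040*(1/573) = 31820/73317 - 76939/24680*1/573 = 31820/73317 - 76939/14141640 = 148115349379/345607539960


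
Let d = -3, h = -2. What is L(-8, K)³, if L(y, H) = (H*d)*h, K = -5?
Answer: -27000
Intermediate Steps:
L(y, H) = 6*H (L(y, H) = (H*(-3))*(-2) = -3*H*(-2) = 6*H)
L(-8, K)³ = (6*(-5))³ = (-30)³ = -27000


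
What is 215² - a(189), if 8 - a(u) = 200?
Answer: 46417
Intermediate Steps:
a(u) = -192 (a(u) = 8 - 1*200 = 8 - 200 = -192)
215² - a(189) = 215² - 1*(-192) = 46225 + 192 = 46417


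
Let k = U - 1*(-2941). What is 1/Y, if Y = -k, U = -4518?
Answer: 1/1577 ≈ 0.00063412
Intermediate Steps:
k = -1577 (k = -4518 - 1*(-2941) = -4518 + 2941 = -1577)
Y = 1577 (Y = -1*(-1577) = 1577)
1/Y = 1/1577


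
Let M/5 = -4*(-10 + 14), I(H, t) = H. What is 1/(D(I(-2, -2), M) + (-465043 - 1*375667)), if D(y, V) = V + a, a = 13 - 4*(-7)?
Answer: -1/840749 ≈ -1.1894e-6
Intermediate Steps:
M = -80 (M = 5*(-4*(-10 + 14)) = 5*(-4*4) = 5*(-16) = -80)
a = 41 (a = 13 + 28 = 41)
D(y, V) = 41 + V (D(y, V) = V + 41 = 41 + V)
1/(D(I(-2, -2), M) + (-465043 - 1*375667)) = 1/((41 - 80) + (-465043 - 1*375667)) = 1/(-39 + (-465043 - 375667)) = 1/(-39 - 840710) = 1/(-840749) = -1/840749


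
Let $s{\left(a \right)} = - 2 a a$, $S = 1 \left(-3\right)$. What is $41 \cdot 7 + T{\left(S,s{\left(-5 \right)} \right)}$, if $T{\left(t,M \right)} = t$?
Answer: $284$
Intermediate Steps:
$S = -3$
$s{\left(a \right)} = - 2 a^{2}$
$41 \cdot 7 + T{\left(S,s{\left(-5 \right)} \right)} = 41 \cdot 7 - 3 = 287 - 3 = 284$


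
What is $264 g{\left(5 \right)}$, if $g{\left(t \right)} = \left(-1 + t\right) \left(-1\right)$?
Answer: $-1056$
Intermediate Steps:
$g{\left(t \right)} = 1 - t$
$264 g{\left(5 \right)} = 264 \left(1 - 5\right) = 264 \left(-4\right) = -1056$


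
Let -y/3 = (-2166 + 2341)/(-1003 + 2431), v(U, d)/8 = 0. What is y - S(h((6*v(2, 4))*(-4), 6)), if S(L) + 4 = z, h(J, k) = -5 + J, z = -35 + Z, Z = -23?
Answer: 4191/68 ≈ 61.632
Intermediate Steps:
v(U, d) = 0 (v(U, d) = 8*0 = 0)
z = -58 (z = -35 - 23 = -58)
S(L) = -62 (S(L) = -4 - 58 = -62)
y = -25/68 (y = -3*(-2166 + 2341)/(-1003 + 2431) = -525/1428 = -3*25/204 = -25/68 ≈ -0.36765)
y - S(h((6*v(2, 4))*(-4), 6)) = -25/68 - 1*(-62) = -25/68 + 62 = 4191/68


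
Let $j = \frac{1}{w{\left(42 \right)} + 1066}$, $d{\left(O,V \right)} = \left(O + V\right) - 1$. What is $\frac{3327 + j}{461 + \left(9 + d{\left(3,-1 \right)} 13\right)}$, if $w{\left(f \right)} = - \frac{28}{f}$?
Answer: $\frac{3544365}{514556} \approx 6.8882$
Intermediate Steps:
$d{\left(O,V \right)} = -1 + O + V$
$j = \frac{3}{3196}$ ($j = \frac{1}{- \frac{28}{42} + 1066} = \frac{1}{\left(-28\right) \frac{1}{42} + 1066} = \frac{1}{- \frac{2}{3} + 1066} = \frac{1}{\frac{3196}{3}} = \frac{3}{3196} \approx 0.00093867$)
$\frac{3327 + j}{461 + \left(9 + d{\left(3,-1 \right)} 13\right)} = \frac{3327 + \frac{3}{3196}}{461 + \left(9 + \left(-1 + 3 - 1\right) 13\right)} = \frac{10633095}{3196 \left(461 + \left(9 + 1 \cdot 13\right)\right)} = \frac{10633095}{3196 \left(461 + \left(9 + 13\right)\right)} = \frac{10633095}{3196 \left(461 + 22\right)} = \frac{10633095}{3196 \cdot 483} = \frac{10633095}{3196} \cdot \frac{1}{483} = \frac{3544365}{514556}$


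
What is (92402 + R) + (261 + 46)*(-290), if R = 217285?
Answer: 220657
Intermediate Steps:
(92402 + R) + (261 + 46)*(-290) = (92402 + 217285) + (261 + 46)*(-290) = 309687 + 307*(-290) = 309687 - 89030 = 220657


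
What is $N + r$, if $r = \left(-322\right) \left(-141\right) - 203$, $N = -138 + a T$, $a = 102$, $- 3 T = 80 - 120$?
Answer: $46421$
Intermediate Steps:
$T = \frac{40}{3}$ ($T = - \frac{80 - 120}{3} = \left(- \frac{1}{3}\right) \left(-40\right) = \frac{40}{3} \approx 13.333$)
$N = 1222$ ($N = -138 + 102 \cdot \frac{40}{3} = -138 + 1360 = 1222$)
$r = 45199$ ($r = 45402 - 203 = 45199$)
$N + r = 1222 + 45199 = 46421$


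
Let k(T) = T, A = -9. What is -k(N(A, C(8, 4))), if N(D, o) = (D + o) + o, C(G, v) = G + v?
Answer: -15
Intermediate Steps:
N(D, o) = D + 2*o
-k(N(A, C(8, 4))) = -(-9 + 2*(8 + 4)) = -(-9 + 2*12) = -(-9 + 24) = -1*15 = -15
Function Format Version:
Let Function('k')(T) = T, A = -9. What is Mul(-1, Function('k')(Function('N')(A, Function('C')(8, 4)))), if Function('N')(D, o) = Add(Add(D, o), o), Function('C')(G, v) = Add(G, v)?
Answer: -15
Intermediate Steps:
Function('N')(D, o) = Add(D, Mul(2, o))
Mul(-1, Function('k')(Function('N')(A, Function('C')(8, 4)))) = Mul(-1, Add(-9, Mul(2, Add(8, 4)))) = Mul(-1, Add(-9, Mul(2, 12))) = Mul(-1, Add(-9, 24)) = Mul(-1, 15) = -15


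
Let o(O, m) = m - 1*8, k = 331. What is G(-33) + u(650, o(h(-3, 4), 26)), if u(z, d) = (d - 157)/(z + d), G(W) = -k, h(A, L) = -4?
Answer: -221247/668 ≈ -331.21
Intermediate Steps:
o(O, m) = -8 + m (o(O, m) = m - 8 = -8 + m)
G(W) = -331 (G(W) = -1*331 = -331)
u(z, d) = (-157 + d)/(d + z)
G(-33) + u(650, o(h(-3, 4), 26)) = -331 + (-157 + (-8 + 26))/((-8 + 26) + 650) = -331 + (-157 + 18)/(18 + 650) = -331 - 139/668 = -221247/668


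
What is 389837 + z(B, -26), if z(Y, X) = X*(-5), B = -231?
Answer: 389967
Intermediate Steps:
z(Y, X) = -5*X
389837 + z(B, -26) = 389837 - 5*(-26) = 389837 + 130 = 389967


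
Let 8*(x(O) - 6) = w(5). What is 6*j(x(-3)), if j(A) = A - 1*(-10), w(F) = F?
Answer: 399/4 ≈ 99.750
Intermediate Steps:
x(O) = 53/8 (x(O) = 6 + (⅛)*5 = 6 + 5/8 = 53/8)
j(A) = 10 + A (j(A) = A + 10 = 10 + A)
6*j(x(-3)) = 6*(10 + 53/8) = 6*(133/8) = 399/4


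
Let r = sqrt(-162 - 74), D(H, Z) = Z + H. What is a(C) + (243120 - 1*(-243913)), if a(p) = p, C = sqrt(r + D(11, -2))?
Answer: 487033 + sqrt(9 + 2*I*sqrt(59)) ≈ 4.8704e+5 + 2.0982*I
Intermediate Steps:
D(H, Z) = H + Z
r = 2*I*sqrt(59) (r = sqrt(-236) = 2*I*sqrt(59) ≈ 15.362*I)
C = sqrt(9 + 2*I*sqrt(59)) (C = sqrt(2*I*sqrt(59) + (11 - 2)) = sqrt(2*I*sqrt(59) + 9) = sqrt(9 + 2*I*sqrt(59)) ≈ 3.6609 + 2.0982*I)
a(C) + (243120 - 1*(-243913)) = sqrt(9 + 2*I*sqrt(59)) + (243120 - 1*(-243913)) = sqrt(9 + 2*I*sqrt(59)) + (243120 + 243913) = sqrt(9 + 2*I*sqrt(59)) + 487033 = 487033 + sqrt(9 + 2*I*sqrt(59))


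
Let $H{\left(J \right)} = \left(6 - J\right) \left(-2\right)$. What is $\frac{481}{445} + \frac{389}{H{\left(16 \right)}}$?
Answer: $\frac{7309}{356} \approx 20.531$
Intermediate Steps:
$H{\left(J \right)} = -12 + 2 J$
$\frac{481}{445} + \frac{389}{H{\left(16 \right)}} = \frac{481}{445} + \frac{389}{-12 + 2 \cdot 16} = 481 \cdot \frac{1}{445} + \frac{389}{-12 + 32} = \frac{481}{445} + \frac{389}{20} = \frac{7309}{356}$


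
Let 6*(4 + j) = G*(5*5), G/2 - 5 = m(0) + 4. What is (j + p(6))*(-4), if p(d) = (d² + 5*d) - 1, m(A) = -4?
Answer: -1232/3 ≈ -410.67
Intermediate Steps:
p(d) = -1 + d² + 5*d
G = 10 (G = 10 + 2*(-4 + 4) = 10 + 2*0 = 10 + 0 = 10)
j = 113/3 (j = -4 + (10*(5*5))/6 = -4 + (10*25)/6 = -4 + (⅙)*250 = -4 + 125/3 = 113/3 ≈ 37.667)
(j + p(6))*(-4) = (113/3 + (-1 + 6² + 5*6))*(-4) = (113/3 + (-1 + 36 + 30))*(-4) = (113/3 + 65)*(-4) = (308/3)*(-4) = -1232/3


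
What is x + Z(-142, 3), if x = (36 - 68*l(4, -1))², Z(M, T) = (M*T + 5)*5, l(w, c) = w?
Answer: 53591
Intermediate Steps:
Z(M, T) = 25 + 5*M*T (Z(M, T) = (5 + M*T)*5 = 25 + 5*M*T)
x = 55696 (x = (36 - 68*4)² = (36 - 272)² = (-236)² = 55696)
x + Z(-142, 3) = 55696 + (25 + 5*(-142)*3) = 55696 + (25 - 2130) = 55696 - 2105 = 53591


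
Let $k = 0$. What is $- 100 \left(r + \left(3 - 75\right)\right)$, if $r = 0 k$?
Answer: $7200$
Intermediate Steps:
$r = 0$ ($r = 0 \cdot 0 = 0$)
$- 100 \left(r + \left(3 - 75\right)\right) = - 100 \left(0 + \left(3 - 75\right)\right) = - 100 \left(0 - 72\right) = \left(-100\right) \left(-72\right) = 7200$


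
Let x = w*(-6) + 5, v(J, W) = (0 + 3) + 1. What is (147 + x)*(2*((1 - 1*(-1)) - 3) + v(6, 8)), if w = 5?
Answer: 244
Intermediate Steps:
v(J, W) = 4 (v(J, W) = 3 + 1 = 4)
x = -25 (x = 5*(-6) + 5 = -30 + 5 = -25)
(147 + x)*(2*((1 - 1*(-1)) - 3) + v(6, 8)) = (147 - 25)*(2*((1 - 1*(-1)) - 3) + 4) = 122*(2*((1 + 1) - 3) + 4) = 122*(2*(2 - 3) + 4) = 122*(2*(-1) + 4) = 122*(-2 + 4) = 122*2 = 244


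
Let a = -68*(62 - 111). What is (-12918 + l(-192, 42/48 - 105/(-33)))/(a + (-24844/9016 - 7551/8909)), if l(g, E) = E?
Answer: -11410230517161/2940834969556 ≈ -3.8799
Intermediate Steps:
a = 3332 (a = -68*(-49) = 3332)
(-12918 + l(-192, 42/48 - 105/(-33)))/(a + (-24844/9016 - 7551/8909)) = (-12918 + (42/48 - 105/(-33)))/(3332 + (-24844/9016 - 7551/8909)) = (-12918 + (42*(1/48) - 105*(-1/33)))/(3332 + (-24844*1/9016 - 7551*1/8909)) = (-12918 + (7/8 + 35/11))/(3332 + (-6211/2254 - 7551/8909)) = (-12918 + 357/88)/(3332 - 72353753/20080886) = -1136427/(88*66837158399/20080886) = -1136427/88*20080886/66837158399 = -11410230517161/2940834969556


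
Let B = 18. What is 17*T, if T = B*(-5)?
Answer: -1530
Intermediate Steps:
T = -90 (T = 18*(-5) = -90)
17*T = 17*(-90) = -1530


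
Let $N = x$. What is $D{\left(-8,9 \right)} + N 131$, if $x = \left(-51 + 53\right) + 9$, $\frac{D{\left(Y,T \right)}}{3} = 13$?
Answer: $1480$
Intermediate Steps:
$D{\left(Y,T \right)} = 39$ ($D{\left(Y,T \right)} = 3 \cdot 13 = 39$)
$x = 11$ ($x = 2 + 9 = 11$)
$N = 11$
$D{\left(-8,9 \right)} + N 131 = 39 + 11 \cdot 131 = 39 + 1441 = 1480$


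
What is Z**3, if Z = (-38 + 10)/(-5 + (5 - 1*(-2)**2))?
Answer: 343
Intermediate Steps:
Z = 7 (Z = -28/(-5 + (5 - 1*4)) = -28/(-5 + (5 - 4)) = -28/(-5 + 1) = -28/(-4) = -28*(-1/4) = 7)
Z**3 = 7**3 = 343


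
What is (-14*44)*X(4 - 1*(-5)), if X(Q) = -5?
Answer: 3080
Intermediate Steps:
(-14*44)*X(4 - 1*(-5)) = -14*44*(-5) = -616*(-5) = 3080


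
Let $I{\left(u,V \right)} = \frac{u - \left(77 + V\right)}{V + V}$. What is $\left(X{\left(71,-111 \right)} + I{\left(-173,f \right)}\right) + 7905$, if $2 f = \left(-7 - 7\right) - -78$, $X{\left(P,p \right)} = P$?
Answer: $\frac{255091}{32} \approx 7971.6$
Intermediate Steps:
$f = 32$ ($f = \frac{\left(-7 - 7\right) - -78}{2} = \frac{-14 + 78}{2} = \frac{1}{2} \cdot 64 = 32$)
$I{\left(u,V \right)} = \frac{-77 + u - V}{2 V}$
$\left(X{\left(71,-111 \right)} + I{\left(-173,f \right)}\right) + 7905 = \left(71 + \frac{-77 - 173 - 32}{2 \cdot 32}\right) + 7905 = \left(71 + \frac{1}{2} \cdot \frac{1}{32} \left(-77 - 173 - 32\right)\right) + 7905 = \left(71 + \frac{1}{2} \cdot \frac{1}{32} \left(-282\right)\right) + 7905 = \left(71 - \frac{141}{32}\right) + 7905 = \frac{2131}{32} + 7905 = \frac{255091}{32}$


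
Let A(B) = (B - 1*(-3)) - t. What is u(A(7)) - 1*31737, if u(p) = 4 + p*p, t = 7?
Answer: -31724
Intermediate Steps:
A(B) = -4 + B (A(B) = (B - 1*(-3)) - 1*7 = (B + 3) - 7 = (3 + B) - 7 = -4 + B)
u(p) = 4 + p²
u(A(7)) - 1*31737 = (4 + (-4 + 7)²) - 1*31737 = (4 + 3²) - 31737 = (4 + 9) - 31737 = 13 - 31737 = -31724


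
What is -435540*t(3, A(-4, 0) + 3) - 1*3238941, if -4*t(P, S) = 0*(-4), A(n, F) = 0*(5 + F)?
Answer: -3238941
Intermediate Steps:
A(n, F) = 0
t(P, S) = 0 (t(P, S) = -0*(-4) = -1/4*0 = 0)
-435540*t(3, A(-4, 0) + 3) - 1*3238941 = -435540*0 - 1*3238941 = -72590*0 - 3238941 = 0 - 3238941 = -3238941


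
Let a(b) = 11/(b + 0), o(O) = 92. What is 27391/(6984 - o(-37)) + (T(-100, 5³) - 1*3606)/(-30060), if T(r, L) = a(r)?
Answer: 21205669253/5179338000 ≈ 4.0943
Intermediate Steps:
a(b) = 11/b
T(r, L) = 11/r
27391/(6984 - o(-37)) + (T(-100, 5³) - 1*3606)/(-30060) = 27391/(6984 - 1*92) + (11/(-100) - 1*3606)/(-30060) = 27391/(6984 - 92) + (11*(-1/100) - 3606)*(-1/30060) = 27391/6892 + (-11/100 - 3606)*(-1/30060) = 27391*(1/6892) - 360611/100*(-1/30060) = 27391/6892 + 360611/3006000 = 21205669253/5179338000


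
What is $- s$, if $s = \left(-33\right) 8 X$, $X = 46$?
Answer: $12144$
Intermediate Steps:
$s = -12144$ ($s = \left(-33\right) 8 \cdot 46 = \left(-264\right) 46 = -12144$)
$- s = \left(-1\right) \left(-12144\right) = 12144$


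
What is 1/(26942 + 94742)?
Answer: 1/121684 ≈ 8.2180e-6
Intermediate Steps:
1/(26942 + 94742) = 1/121684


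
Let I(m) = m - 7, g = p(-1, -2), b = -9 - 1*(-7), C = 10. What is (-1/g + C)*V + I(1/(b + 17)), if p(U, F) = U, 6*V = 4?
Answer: 2/5 ≈ 0.40000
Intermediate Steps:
V = 2/3 (V = (1/6)*4 = 2/3 ≈ 0.66667)
b = -2 (b = -9 + 7 = -2)
g = -1
I(m) = -7 + m
(-1/g + C)*V + I(1/(b + 17)) = (-1/(-1) + 10)*(2/3) + (-7 + 1/(-2 + 17)) = (-1*(-1) + 10)*(2/3) + (-7 + 1/15) = (1 + 10)*(2/3) + (-7 + 1/15) = 11*(2/3) - 104/15 = 22/3 - 104/15 = 2/5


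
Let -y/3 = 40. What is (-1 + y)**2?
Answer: 14641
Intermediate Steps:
y = -120 (y = -3*40 = -120)
(-1 + y)**2 = (-1 - 120)**2 = (-121)**2 = 14641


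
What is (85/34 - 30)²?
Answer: 3025/4 ≈ 756.25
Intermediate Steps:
(85/34 - 30)² = (85*(1/34) - 30)² = (5/2 - 30)² = (-55/2)² = 3025/4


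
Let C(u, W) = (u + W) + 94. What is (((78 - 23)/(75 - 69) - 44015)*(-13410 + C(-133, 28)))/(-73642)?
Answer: -3543613735/441852 ≈ -8019.9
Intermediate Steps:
C(u, W) = 94 + W + u (C(u, W) = (W + u) + 94 = 94 + W + u)
(((78 - 23)/(75 - 69) - 44015)*(-13410 + C(-133, 28)))/(-73642) = (((78 - 23)/(75 - 69) - 44015)*(-13410 + (94 + 28 - 133)))/(-73642) = ((55/6 - 44015)*(-13410 - 11))*(-1/73642) = (((⅙)*55 - 44015)*(-13421))*(-1/73642) = ((55/6 - 44015)*(-13421))*(-1/73642) = -264035/6*(-13421)*(-1/73642) = (3543613735/6)*(-1/73642) = -3543613735/441852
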